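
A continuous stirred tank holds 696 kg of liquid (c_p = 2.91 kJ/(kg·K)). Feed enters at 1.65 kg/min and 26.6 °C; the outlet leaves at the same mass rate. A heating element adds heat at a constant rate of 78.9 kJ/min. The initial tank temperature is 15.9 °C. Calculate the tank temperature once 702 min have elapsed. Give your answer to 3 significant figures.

37.9 °C

M c_p dT/dt = ṁ c_p (T_in − T) + Q̇.
Rearrange: dT/dt = (T_ss − T)/τ with τ = M/ṁ = 421.82 min and T_ss = T_in + Q̇/(ṁ c_p) = 43.032 °C.
T approaches T_ss exponentially: T(t) = T_ss + (T₀ − T_ss) e^(−t/τ).
T(702) = 43.032 + (-27.132)·e^(−702/421.82) = 43.032 + (-27.132)·0.18934 = 37.895 °C.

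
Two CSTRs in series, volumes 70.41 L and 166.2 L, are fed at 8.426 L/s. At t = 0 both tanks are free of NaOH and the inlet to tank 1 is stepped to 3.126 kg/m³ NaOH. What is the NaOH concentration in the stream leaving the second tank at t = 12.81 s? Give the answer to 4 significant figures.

Species balance on tank i: dCᵢ/dt = (Cᵢ₋₁ − Cᵢ)/τᵢ with τᵢ = Vᵢ/Q.
τ₁ = 70.41/8.426 = 8.35628 s; τ₂ = 166.2/8.426 = 19.7247 s.
Solving the cascade with C₁(0)=C₂(0)=0 gives C₂(t) = C_in[1 − (τ₁ e^(−t/τ₁) − τ₂ e^(−t/τ₂))/(τ₁ − τ₂)].
At t = 12.81: e^(−t/τ₁) = 0.215892, e^(−t/τ₂) = 0.522338.
C₂ = 3.126·[1 − (8.35628·0.215892 − 19.7247·0.522338)/(-11.3684)] = 3.126·0.252410 = 0.789035 kg/m³.

0.7890 kg/m³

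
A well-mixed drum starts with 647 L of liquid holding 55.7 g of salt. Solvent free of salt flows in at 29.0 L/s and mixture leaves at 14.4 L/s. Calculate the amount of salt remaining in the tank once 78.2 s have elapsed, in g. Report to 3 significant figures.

Let m(t) be the amount of salt. Volume: V(t) = V₀ + (Q_in − Q_out) t = 647 + 14.600 t; V(78.2) = 1788.7 L.
No salt enters, so dm/dt = −Q_out · (m/V).
dm/m = −Q_out dt/(V₀ + 14.600 t); integrating gives ln(m/m₀) = −(Q_out/(Q_in−Q_out)) ln(V/V₀).
m = m₀ (V₀/V)^(Q_out/(Q_in−Q_out)) = 55.7 × (647/1788.7)^(0.98630) = 20.430 g.

20.4 g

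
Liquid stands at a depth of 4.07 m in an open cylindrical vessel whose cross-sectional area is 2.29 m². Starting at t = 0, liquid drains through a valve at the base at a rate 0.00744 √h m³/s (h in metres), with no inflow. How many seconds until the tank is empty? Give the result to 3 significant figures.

1240 s

A dh/dt = −Q_out = −0.00744 √h.
Separate and integrate: 2(√h − √h₀) = −(0.00744/A) t.
Tank is empty when √h = 0: t_empty = 2A√h₀/0.00744.
t_empty = 2·2.29·√4.07/0.00744 = 4.5800·2.0174/0.00744 = 1241.9 s.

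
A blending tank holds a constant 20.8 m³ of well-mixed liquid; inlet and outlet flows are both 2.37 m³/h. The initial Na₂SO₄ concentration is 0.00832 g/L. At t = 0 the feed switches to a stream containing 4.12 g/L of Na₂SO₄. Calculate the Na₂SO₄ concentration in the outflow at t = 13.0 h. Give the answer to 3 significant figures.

Unsteady species balance (constant V, well mixed): V dC/dt = Q(C_in − C).
So dC/dt = (C_in − C)/τ with τ = V/Q = 20.8/2.37 = 8.7764 h.
Solution: C(t) = C_in + (C₀ − C_in) e^(−t/τ).
C(13.0) = 4.12 + (0.00832 − 4.12)·e^(−13.0/8.7764) = 4.12 + (-4.1117)·0.22735 = 3.1852 g/L.

3.19 g/L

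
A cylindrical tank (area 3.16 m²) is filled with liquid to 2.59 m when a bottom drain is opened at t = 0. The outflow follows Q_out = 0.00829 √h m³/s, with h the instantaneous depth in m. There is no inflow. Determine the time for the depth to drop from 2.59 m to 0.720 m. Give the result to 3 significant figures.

A dh/dt = −Q_out = −0.00829 √h.
Separate and integrate: 2(√h − √h₀) = −(0.00829/A) t.
t = 2A(√h₀ − √h)/0.00829 = 2·3.16·(√2.59 − √0.720)/0.00829
  = 6.3200 × (1.6093 − 0.84853) / 0.00829 = 580.02 s.

580 s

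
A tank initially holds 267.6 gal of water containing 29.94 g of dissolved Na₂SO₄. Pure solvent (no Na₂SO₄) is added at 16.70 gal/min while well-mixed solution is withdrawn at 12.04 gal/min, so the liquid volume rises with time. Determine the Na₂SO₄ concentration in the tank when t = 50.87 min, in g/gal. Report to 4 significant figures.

0.01152 g/gal

Let m(t) be the amount of Na₂SO₄. Volume: V(t) = V₀ + (Q_in − Q_out) t = 267.6 + 4.66000 t; V(50.87) = 504.654 gal.
Species balance (pure solvent in): dm/dt = −Q_out · m/V(t).
Separate: dm/m = −Q_out dt/V(t) ⇒ ln(m/m₀) = −(Q_out/(Q_in−Q_out)) ln(V/V₀).
m = m₀ (V₀/V)^(Q_out/(Q_in−Q_out)) = 29.94 × (267.6/504.654)^(2.58369) = 5.81333 g.
C = m/V = 5.81333/504.654 = 0.0115194 g/gal.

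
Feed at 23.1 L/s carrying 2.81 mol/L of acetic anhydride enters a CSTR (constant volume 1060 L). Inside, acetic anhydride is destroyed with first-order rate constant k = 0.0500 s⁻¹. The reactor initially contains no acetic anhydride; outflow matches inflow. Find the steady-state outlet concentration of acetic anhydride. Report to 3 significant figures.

V dC/dt = Q(C_in − C) − k V C.
At steady state: 0 = Q C_in − (Q + kV) C_ss, so C_ss = Q C_in/(Q + kV).
C_ss = 23.1·2.81/(23.1 + 0.0500·1060) = 64.911/76.100 = 0.85297 mol/L.

0.853 mol/L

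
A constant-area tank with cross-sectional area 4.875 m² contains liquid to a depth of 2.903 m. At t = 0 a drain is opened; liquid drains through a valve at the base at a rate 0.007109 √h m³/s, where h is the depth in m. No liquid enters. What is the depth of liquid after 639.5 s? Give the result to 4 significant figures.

With no inflow, A dh/dt = −0.007109 √h.
∫ h^(−1/2) dh = −(0.007109/A) ∫ dt, giving 2√h = 2√h₀ − (0.007109/A) t.
√h = √2.903 − 0.007109·639.5/(2·4.875) = 1.70382 − 0.466277 = 1.23754.
h = 1.23754² = 1.53151 m.

1.532 m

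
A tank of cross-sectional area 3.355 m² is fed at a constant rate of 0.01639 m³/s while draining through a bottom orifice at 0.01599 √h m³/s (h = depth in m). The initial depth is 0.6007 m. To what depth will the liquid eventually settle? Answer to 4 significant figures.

Level balance: A dh/dt = 0.01639 − 0.01599 √h. Setting dh/dt = 0:
Q_in = 0.01599 √h_ss ⇒ √h_ss = 0.01639/0.01599 = 1.02502.
h_ss = 1.02502² = 1.05066 m. (Since h₀ = 0.6007 m < h_ss, the level will rise toward this value.)

1.051 m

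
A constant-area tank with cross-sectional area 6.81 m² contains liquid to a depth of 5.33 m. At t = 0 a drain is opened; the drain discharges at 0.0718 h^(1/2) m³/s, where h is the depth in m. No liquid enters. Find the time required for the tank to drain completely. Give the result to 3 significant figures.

With no inflow, A dh/dt = −0.0718 √h.
Separate and integrate: 2(√h − √h₀) = −(0.0718/A) t.
Tank is empty when √h = 0: t_empty = 2A√h₀/0.0718.
t_empty = 2·6.81·√5.33/0.0718 = 13.620·2.3087/0.0718 = 437.94 s.

438 s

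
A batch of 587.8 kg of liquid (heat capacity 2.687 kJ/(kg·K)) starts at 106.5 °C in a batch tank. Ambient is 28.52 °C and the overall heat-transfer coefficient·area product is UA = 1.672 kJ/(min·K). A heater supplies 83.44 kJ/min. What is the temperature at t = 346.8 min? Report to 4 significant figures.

97.87 °C

M c_p dT/dt = −UA(T − T_amb) + Q̇.
dT/dt = (T_ss − T)/τ with T_ss = T_amb + Q̇/UA = 28.52 + 83.44/1.672 = 78.4243 °C, τ = M c_p/UA = 587.8·2.687/1.672 = 944.628 min.
Integrating: T(t) = T_ss + (T₀ − T_ss) e^(−t/τ).
T(346.8) = 78.4243 + (28.0757)·0.692721 = 97.8729 °C.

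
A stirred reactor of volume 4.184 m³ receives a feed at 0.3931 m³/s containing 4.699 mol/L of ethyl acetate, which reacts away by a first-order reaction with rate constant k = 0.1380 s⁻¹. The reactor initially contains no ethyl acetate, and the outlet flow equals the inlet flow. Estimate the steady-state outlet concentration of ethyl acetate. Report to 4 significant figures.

Species balance: V dC/dt = Q C_in − Q C − k V C.
Steady state (dC/dt = 0): C_ss = Q C_in/(Q + kV) = C_in/(1 + kV/Q).
C_ss = 0.3931·4.699/(0.3931 + 0.1380·4.184) = 1.84718/0.970492 = 1.90334 mol/L.

1.903 mol/L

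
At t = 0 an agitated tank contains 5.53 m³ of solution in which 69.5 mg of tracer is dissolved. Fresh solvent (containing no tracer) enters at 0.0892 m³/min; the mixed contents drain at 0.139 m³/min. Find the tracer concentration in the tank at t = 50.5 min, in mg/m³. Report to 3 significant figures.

Let m(t) be the amount of tracer. Volume: V(t) = V₀ + (Q_in − Q_out) t = 5.53 − 0.049800 t; V(50.5) = 3.0151 m³.
No tracer enters, so dm/dt = −Q_out · (m/V).
Separate: dm/m = −Q_out dt/V(t) ⇒ ln(m/m₀) = −(Q_out/(Q_in−Q_out)) ln(V/V₀).
m = m₀ (V₀/V)^(Q_out/(Q_in−Q_out)) = 69.5 × (5.53/3.0151)^(-2.7912) = 12.786 mg.
C = m/V = 12.786/3.0151 = 4.2406 mg/m³.

4.24 mg/m³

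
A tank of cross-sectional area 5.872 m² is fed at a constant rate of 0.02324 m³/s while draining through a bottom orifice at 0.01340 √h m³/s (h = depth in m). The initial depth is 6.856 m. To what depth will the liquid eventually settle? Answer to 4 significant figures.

3.008 m

Unsteady balance on liquid volume: A dh/dt = Q_in − 0.01340 √h. At steady state dh/dt = 0:
Q_in = 0.01340 √h_ss ⇒ √h_ss = 0.02324/0.01340 = 1.73433.
h_ss = 1.73433² = 3.00789 m. (Since h₀ = 6.856 m > h_ss, the level will fall toward this value.)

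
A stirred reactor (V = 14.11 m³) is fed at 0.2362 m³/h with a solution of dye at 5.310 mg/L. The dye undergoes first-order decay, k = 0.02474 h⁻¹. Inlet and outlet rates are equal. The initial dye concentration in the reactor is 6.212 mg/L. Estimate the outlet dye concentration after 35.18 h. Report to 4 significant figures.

3.089 mg/L

Accumulation = in − out − consumed: V dC/dt = Q C_in − Q C − k V C.
dC/dt = (Q/V) C_in − (Q/V + k) C; effective rate a = Q/V + k = 0.0167399 + 0.02474 = 0.0414799 h⁻¹.
C_ss = Q C_in/(Q + kV) = 2.14294 mg/L; C(t) = C_ss + (C₀ − C_ss) e^(−a t).
C(35.18) = 2.14294 + (4.06906)·e^(−0.0414799·35.18) = 2.14294 + (4.06906)·0.232408 = 3.08862 mg/L.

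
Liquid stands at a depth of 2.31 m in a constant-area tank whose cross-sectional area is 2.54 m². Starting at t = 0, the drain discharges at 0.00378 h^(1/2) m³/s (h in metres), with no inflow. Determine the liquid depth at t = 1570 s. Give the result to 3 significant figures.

A dh/dt = −Q_out = −0.00378 √h.
This is separable: 2 d(√h)/dt = −0.00378/A, so √h = √h₀ − (0.00378/(2A)) t.
√h = √2.31 − 0.00378·1570/(2·2.54) = 1.5199 − 1.1682 = 0.35164.
h = 0.35164² = 0.12365 m.

0.124 m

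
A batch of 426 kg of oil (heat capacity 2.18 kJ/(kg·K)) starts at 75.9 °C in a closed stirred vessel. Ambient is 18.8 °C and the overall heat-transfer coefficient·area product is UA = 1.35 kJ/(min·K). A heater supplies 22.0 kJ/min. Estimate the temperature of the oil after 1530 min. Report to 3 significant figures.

First-law balance (no shaft work): M c_p dT/dt = −UA(T − T_amb) + Q̇.
dT/dt = (T_ss − T)/τ with T_ss = T_amb + Q̇/UA = 18.8 + 22.0/1.35 = 35.096 °C, τ = M c_p/UA = 426·2.18/1.35 = 687.91 min.
Solution: T(t) = T_ss + (T₀ − T_ss) e^(−t/τ).
T(1530) = 35.096 + (40.804)·0.10816 = 39.510 °C.

39.5 °C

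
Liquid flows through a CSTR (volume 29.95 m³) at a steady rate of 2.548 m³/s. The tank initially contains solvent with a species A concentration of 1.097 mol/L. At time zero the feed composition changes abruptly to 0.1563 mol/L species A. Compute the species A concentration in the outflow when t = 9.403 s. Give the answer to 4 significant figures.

Mass balance on the solute (V constant): V dC/dt = Q(C_in − C).
Time constant τ = V/Q = 29.95/2.548 = 11.7543 s.
C approaches C_in exponentially: C(t) = C_in + (C₀ − C_in) e^(−t/τ).
C(9.403) = 0.1563 + (1.097 − 0.1563)·e^(−9.403/11.7543) = 0.1563 + (0.940700)·0.449346 = 0.579000 mol/L.

0.5790 mol/L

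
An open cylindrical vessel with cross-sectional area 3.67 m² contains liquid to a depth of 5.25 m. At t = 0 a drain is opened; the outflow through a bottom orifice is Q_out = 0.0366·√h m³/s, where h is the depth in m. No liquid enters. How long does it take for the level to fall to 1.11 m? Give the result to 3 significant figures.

248 s

With no inflow, A dh/dt = −0.0366 √h.
Separate and integrate: 2(√h − √h₀) = −(0.0366/A) t.
t = 2A(√h₀ − √h)/0.0366 = 2·3.67·(√5.25 − √1.11)/0.0366
  = 7.3400 × (2.2913 − 1.0536) / 0.0366 = 248.22 s.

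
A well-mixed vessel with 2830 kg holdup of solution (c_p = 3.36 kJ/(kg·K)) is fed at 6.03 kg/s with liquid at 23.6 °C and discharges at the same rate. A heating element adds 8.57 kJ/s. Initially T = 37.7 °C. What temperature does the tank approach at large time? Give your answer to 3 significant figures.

24.0 °C

M c_p dT/dt = ṁ c_p (T_in − T) + Q̇.
At steady state dT/dt = 0 ⇒ T_ss = T_in + Q̇/(ṁ c_p) = 23.6 + 8.57/(6.03·3.36) = 24.023 °C.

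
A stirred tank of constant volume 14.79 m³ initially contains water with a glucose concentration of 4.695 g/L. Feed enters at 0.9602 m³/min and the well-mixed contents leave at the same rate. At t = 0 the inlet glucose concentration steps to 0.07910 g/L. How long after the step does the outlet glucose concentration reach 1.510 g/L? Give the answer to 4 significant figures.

Species balance: V dC/dt = Q(C_in − C) ⇒ τ = V/Q = 15.4030 min.
C(t) = C_in + (C₀ − C_in) e^(−t/τ). Set C = 1.510 and solve for t:
e^(−t/τ) = (C − C_in)/(C₀ − C_in) = (1.510 − 0.07910)/(4.695 − 0.07910) = 0.309994
t = −τ ln(…) = 15.4030 × 1.17120 = 18.0401 min.

18.04 min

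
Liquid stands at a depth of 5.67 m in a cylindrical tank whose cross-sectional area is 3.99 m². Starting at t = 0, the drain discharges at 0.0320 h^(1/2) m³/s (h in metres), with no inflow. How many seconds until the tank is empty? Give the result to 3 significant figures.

Accumulation of liquid (constant cross-section A): A dh/dt = −0.0320 √h.
This is separable: 2 d(√h)/dt = −0.0320/A, so √h = √h₀ − (0.0320/(2A)) t.
Tank is empty when √h = 0: t_empty = 2A√h₀/0.0320.
t_empty = 2·3.99·√5.67/0.0320 = 7.9800·2.3812/0.0320 = 593.81 s.

594 s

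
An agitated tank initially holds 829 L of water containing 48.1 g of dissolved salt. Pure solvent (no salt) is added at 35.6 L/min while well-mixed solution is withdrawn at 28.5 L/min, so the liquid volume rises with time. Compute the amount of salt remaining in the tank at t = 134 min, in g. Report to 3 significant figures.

2.24 g

Total volume: dV/dt = Q_in − Q_out = 7.1000 L/min, so V(t) = 829 + 7.1000 t and V(134) = 1780.4 L.
Species balance (pure solvent in): dm/dt = −Q_out · m/V(t).
dm/m = −Q_out dt/(V₀ + 7.1000 t); integrating gives ln(m/m₀) = −(Q_out/(Q_in−Q_out)) ln(V/V₀).
m = m₀ (V₀/V)^(Q_out/(Q_in−Q_out)) = 48.1 × (829/1780.4)^(4.0141) = 2.2367 g.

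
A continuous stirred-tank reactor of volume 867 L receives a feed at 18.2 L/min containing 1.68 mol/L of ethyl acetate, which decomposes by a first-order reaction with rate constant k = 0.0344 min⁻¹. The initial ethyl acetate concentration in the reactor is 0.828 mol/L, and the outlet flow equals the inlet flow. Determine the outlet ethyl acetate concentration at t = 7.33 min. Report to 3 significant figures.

Accumulation = in − out − consumed: V dC/dt = Q C_in − Q C − k V C.
This is linear with rate a = Q/V + k = 0.055392 min⁻¹.
C_ss = Q C_in/(Q + kV) = 0.63667 mol/L; C(t) = C_ss + (C₀ − C_ss) e^(−a t).
C(7.33) = 0.63667 + (0.19133)·e^(−0.055392·7.33) = 0.63667 + (0.19133)·0.66629 = 0.76415 mol/L.

0.764 mol/L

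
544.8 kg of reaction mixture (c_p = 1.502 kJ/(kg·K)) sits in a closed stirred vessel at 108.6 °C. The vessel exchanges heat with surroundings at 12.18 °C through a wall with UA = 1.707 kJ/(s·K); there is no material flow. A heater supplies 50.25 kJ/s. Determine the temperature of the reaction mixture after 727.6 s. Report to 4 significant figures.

56.30 °C

Lumped-capacitance energy balance: M c_p dT/dt = UA(T_amb − T) + Q̇.
dT/dt = (T_ss − T)/τ with T_ss = T_amb + Q̇/UA = 12.18 + 50.25/1.707 = 41.6176 °C, τ = M c_p/UA = 544.8·1.502/1.707 = 479.373 s.
T approaches T_ss exponentially: T(t) = T_ss + (T₀ − T_ss) e^(−t/τ).
T(727.6) = 41.6176 + (66.9824)·0.219190 = 56.2995 °C.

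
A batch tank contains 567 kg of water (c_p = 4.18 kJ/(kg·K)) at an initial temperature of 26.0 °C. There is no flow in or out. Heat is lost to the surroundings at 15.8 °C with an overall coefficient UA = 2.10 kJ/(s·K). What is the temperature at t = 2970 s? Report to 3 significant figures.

Lumped-capacitance energy balance: M c_p dT/dt = UA(T_amb − T).
dT/dt = (T_ss − T)/τ with T_ss = T_amb = 15.800 °C, τ = M c_p/UA = 567·4.18/2.10 = 1128.6 s.
Integrating: T(t) = T_ss + (T₀ − T_ss) e^(−t/τ).
T(2970) = 15.800 + (10.200)·0.071965 = 16.534 °C.

16.5 °C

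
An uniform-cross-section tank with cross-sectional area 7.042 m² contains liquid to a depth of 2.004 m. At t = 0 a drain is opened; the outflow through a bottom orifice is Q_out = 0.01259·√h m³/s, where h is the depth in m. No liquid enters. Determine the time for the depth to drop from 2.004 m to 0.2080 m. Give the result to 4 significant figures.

With no inflow, A dh/dt = −0.01259 √h.
Separate and integrate: 2(√h − √h₀) = −(0.01259/A) t.
t = 2A(√h₀ − √h)/0.01259 = 2·7.042·(√2.004 − √0.2080)/0.01259
  = 14.0840 × (1.41563 − 0.456070) / 0.01259 = 1073.42 s.

1073 s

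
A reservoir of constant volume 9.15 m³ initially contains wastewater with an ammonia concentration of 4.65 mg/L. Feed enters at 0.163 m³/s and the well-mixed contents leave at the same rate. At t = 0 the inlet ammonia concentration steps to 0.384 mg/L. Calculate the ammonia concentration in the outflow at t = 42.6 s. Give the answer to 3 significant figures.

2.38 mg/L

Accumulation = in − out for the solute gives V dC/dt = Q(C_in − C).
So dC/dt = (C_in − C)/τ with τ = V/Q = 9.15/0.163 = 56.135 s.
C approaches C_in exponentially: C(t) = C_in + (C₀ − C_in) e^(−t/τ).
C(42.6) = 0.384 + (4.65 − 0.384)·e^(−42.6/56.135) = 0.384 + (4.2660)·0.46819 = 2.3813 mg/L.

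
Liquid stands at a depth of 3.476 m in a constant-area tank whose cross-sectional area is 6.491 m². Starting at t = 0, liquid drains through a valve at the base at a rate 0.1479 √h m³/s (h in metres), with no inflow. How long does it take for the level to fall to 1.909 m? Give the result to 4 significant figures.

Unsteady balance on liquid volume: A dh/dt = −0.1479 √h.
Separate and integrate: 2(√h − √h₀) = −(0.1479/A) t.
t = 2A(√h₀ − √h)/0.1479 = 2·6.491·(√3.476 − √1.909)/0.1479
  = 12.9820 × (1.86440 − 1.38167) / 0.1479 = 42.3726 s.

42.37 s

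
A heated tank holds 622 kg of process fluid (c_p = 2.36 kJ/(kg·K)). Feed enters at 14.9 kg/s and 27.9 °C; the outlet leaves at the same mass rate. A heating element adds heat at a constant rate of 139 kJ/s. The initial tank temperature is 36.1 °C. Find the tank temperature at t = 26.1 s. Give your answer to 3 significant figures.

34.1 °C

Heat balance on the well-mixed liquid: M c_p dT/dt = ṁ c_p (T_in − T) + 139.
Rearrange: dT/dt = (T_ss − T)/τ with τ = M/ṁ = 41.745 s and T_ss = T_in + Q̇/(ṁ c_p) = 31.853 °C.
Solution: T(t) = T_ss + (T₀ − T_ss) e^(−t/τ).
T(26.1) = 31.853 + (4.2471)·e^(−26.1/41.745) = 31.853 + (4.2471)·0.53514 = 34.126 °C.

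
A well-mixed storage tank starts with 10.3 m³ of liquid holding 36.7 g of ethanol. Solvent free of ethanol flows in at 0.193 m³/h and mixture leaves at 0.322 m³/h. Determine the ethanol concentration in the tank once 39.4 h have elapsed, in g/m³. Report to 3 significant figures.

Let m(t) be the amount of ethanol. Volume: V(t) = V₀ + (Q_in − Q_out) t = 10.3 − 0.12900 t; V(39.4) = 5.2174 m³.
Solute balance: dm/dt = 0 − Q_out C = −Q_out m/V(t).
dm/m = −Q_out dt/(V₀ − 0.12900 t); integrating gives ln(m/m₀) = −(Q_out/(Q_in−Q_out)) ln(V/V₀).
m = m₀ (V₀/V)^(Q_out/(Q_in−Q_out)) = 36.7 × (10.3/5.2174)^(-2.4961) = 6.7198 g.
C = m/V = 6.7198/5.2174 = 1.2880 g/m³.

1.29 g/m³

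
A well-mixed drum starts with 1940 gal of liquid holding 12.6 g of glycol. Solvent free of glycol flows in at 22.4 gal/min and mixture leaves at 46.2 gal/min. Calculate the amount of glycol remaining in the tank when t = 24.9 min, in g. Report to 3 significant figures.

6.21 g

Total volume: dV/dt = Q_in − Q_out = -23.800 gal/min, so V(t) = 1940 − 23.800 t and V(24.9) = 1347.4 gal.
Solute balance: dm/dt = 0 − Q_out C = −Q_out m/V(t).
Separate: dm/m = −Q_out dt/V(t) ⇒ ln(m/m₀) = −(Q_out/(Q_in−Q_out)) ln(V/V₀).
m = m₀ (V₀/V)^(Q_out/(Q_in−Q_out)) = 12.6 × (1940/1347.4)^(-1.9412) = 6.2095 g.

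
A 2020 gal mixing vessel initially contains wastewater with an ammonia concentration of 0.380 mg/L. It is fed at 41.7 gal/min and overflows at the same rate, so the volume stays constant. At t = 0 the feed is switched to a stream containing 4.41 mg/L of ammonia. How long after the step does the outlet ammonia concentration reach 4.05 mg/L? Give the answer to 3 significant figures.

Species balance: V dC/dt = Q(C_in − C) ⇒ τ = V/Q = 48.441 min.
C(t) = C_in + (C₀ − C_in) e^(−t/τ). Set C = 4.05 and solve for t:
e^(−t/τ) = (C − C_in)/(C₀ − C_in) = (4.05 − 4.41)/(0.380 − 4.41) = 0.089330
t = −τ ln(…) = 48.441 × 2.4154 = 117.01 min.

117 min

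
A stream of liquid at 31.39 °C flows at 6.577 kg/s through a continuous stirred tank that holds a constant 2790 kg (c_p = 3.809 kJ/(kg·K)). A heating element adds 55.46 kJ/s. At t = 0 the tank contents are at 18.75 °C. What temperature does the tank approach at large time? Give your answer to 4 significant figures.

M c_p dT/dt = ṁ c_p (T_in − T) + Q̇.
At steady state dT/dt = 0 ⇒ T_ss = T_in + Q̇/(ṁ c_p) = 31.39 + 55.46/(6.577·3.809) = 33.6038 °C.

33.60 °C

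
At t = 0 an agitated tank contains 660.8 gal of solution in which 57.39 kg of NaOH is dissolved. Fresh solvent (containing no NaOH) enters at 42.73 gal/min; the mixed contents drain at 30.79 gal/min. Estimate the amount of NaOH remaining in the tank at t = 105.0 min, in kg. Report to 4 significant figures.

Total volume: dV/dt = Q_in − Q_out = 11.9400 gal/min, so V(t) = 660.8 + 11.9400 t and V(105.0) = 1914.50 gal.
Species balance (pure solvent in): dm/dt = −Q_out · m/V(t).
Separate: dm/m = −Q_out dt/V(t) ⇒ ln(m/m₀) = −(Q_out/(Q_in−Q_out)) ln(V/V₀).
m = m₀ (V₀/V)^(Q_out/(Q_in−Q_out)) = 57.39 × (660.8/1914.50)^(2.57873) = 3.69404 kg.

3.694 kg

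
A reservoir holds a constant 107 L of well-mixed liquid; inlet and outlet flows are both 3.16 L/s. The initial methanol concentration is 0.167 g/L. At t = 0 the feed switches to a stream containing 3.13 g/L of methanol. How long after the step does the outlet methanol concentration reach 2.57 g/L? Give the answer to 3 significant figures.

Species balance: V dC/dt = Q(C_in − C) ⇒ τ = V/Q = 33.861 s.
C(t) = C_in + (C₀ − C_in) e^(−t/τ). Set C = 2.57 and solve for t:
e^(−t/τ) = (C − C_in)/(C₀ − C_in) = (2.57 − 3.13)/(0.167 − 3.13) = 0.18900
t = −τ ln(…) = 33.861 × 1.6660 = 56.413 s.

56.4 s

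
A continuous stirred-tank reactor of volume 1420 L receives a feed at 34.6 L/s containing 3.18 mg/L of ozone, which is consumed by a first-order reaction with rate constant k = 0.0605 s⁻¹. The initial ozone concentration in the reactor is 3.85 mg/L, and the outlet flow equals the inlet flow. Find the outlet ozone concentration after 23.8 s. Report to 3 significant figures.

1.30 mg/L

V dC/dt = Q(C_in − C) − k V C.
dC/dt = (Q/V) C_in − (Q/V + k) C; effective rate a = Q/V + k = 0.024366 + 0.0605 = 0.084866 s⁻¹.
C_ss = Q C_in/(Q + kV) = 0.91302 mg/L; C(t) = C_ss + (C₀ − C_ss) e^(−a t).
C(23.8) = 0.91302 + (2.9370)·e^(−0.084866·23.8) = 0.91302 + (2.9370)·0.13268 = 1.3027 mg/L.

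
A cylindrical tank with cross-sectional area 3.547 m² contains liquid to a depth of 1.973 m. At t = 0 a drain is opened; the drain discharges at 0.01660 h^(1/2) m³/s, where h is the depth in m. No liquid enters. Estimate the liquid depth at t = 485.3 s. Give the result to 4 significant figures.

0.07238 m

A dh/dt = −Q_out = −0.01660 √h.
This is separable: 2 d(√h)/dt = −0.01660/A, so √h = √h₀ − (0.01660/(2A)) t.
√h = √1.973 − 0.01660·485.3/(2·3.547) = 1.40464 − 1.13560 = 0.269030.
h = 0.269030² = 0.0723774 m.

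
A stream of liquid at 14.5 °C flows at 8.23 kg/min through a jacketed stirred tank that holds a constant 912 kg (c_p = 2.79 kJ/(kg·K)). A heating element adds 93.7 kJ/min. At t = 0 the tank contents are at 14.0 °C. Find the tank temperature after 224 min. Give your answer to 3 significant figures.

18.0 °C

M c_p dT/dt = ṁ c_p (T_in − T) + Q̇.
τ = M/ṁ = 110.81 min; T_ss = T_in + Q̇/(ṁ c_p) = 14.5 + 93.7/(8.23·2.79) = 18.581 °C.
Integrating: T(t) = T_ss + (T₀ − T_ss) e^(−t/τ).
T(224) = 18.581 + (-4.5807)·e^(−224/110.81) = 18.581 + (-4.5807)·0.13247 = 17.974 °C.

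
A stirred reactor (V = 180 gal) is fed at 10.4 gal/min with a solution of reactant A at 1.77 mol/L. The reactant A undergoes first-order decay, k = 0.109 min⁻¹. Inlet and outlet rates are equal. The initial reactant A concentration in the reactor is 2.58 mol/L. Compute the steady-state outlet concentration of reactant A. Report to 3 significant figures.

Accumulation = in − out − consumed: V dC/dt = Q C_in − Q C − k V C.
Steady state (dC/dt = 0): C_ss = Q C_in/(Q + kV) = C_in/(1 + kV/Q).
C_ss = 10.4·1.77/(10.4 + 0.109·180) = 18.408/30.020 = 0.61319 mol/L.

0.613 mol/L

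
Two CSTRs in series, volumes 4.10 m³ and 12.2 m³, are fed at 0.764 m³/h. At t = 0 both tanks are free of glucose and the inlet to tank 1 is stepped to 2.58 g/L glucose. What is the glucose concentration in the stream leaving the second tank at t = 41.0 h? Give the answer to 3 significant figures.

Species balance on tank i: dCᵢ/dt = (Cᵢ₋₁ − Cᵢ)/τᵢ with τᵢ = Vᵢ/Q.
τ₁ = 4.10/0.764 = 5.3665 h; τ₂ = 12.2/0.764 = 15.969 h.
Tank 1: C₁ = C_in(1 − e^(−t/τ₁)). Tank 2 (τ₁ ≠ τ₂): C₂ = C_in[1 − (τ₁ e^(−t/τ₁) − τ₂ e^(−t/τ₂))/(τ₁ − τ₂)].
At t = 41.0: e^(−t/τ₁) = 0.00048083, e^(−t/τ₂) = 0.076724.
C₂ = 2.58·[1 − (5.3665·0.00048083 − 15.969·0.076724)/(-10.602)] = 2.58·0.88468 = 2.2825 g/L.

2.28 g/L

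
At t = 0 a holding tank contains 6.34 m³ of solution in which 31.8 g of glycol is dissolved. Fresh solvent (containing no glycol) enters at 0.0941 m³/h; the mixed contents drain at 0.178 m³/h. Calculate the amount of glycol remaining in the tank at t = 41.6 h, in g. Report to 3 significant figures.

Total volume: dV/dt = Q_in − Q_out = -0.083900 m³/h, so V(t) = 6.34 − 0.083900 t and V(41.6) = 2.8498 m³.
Solute balance: dm/dt = 0 − Q_out C = −Q_out m/V(t).
Separate: dm/m = −Q_out dt/V(t) ⇒ ln(m/m₀) = −(Q_out/(Q_in−Q_out)) ln(V/V₀).
m = m₀ (V₀/V)^(Q_out/(Q_in−Q_out)) = 31.8 × (6.34/2.8498)^(-2.1216) = 5.8297 g.

5.83 g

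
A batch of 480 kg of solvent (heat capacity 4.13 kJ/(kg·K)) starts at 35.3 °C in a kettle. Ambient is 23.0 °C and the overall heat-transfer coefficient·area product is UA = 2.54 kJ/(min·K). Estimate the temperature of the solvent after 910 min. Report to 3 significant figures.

First-law balance (no shaft work): M c_p dT/dt = −UA(T − T_amb).
dT/dt = (T_ss − T)/τ with T_ss = T_amb = 23.000 °C, τ = M c_p/UA = 480·4.13/2.54 = 780.47 min.
Solution: T(t) = T_ss + (T₀ − T_ss) e^(−t/τ).
T(910) = 23.000 + (12.300)·0.31162 = 26.833 °C.

26.8 °C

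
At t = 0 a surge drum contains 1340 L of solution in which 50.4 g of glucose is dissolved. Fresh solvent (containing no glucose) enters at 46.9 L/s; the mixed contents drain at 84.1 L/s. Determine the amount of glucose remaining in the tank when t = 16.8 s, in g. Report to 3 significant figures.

Let m(t) be the amount of glucose. Volume: V(t) = V₀ + (Q_in − Q_out) t = 1340 − 37.200 t; V(16.8) = 715.04 L.
No glucose enters, so dm/dt = −Q_out · (m/V).
Separate: dm/m = −Q_out dt/V(t) ⇒ ln(m/m₀) = −(Q_out/(Q_in−Q_out)) ln(V/V₀).
m = m₀ (V₀/V)^(Q_out/(Q_in−Q_out)) = 50.4 × (1340/715.04)^(-2.2608) = 12.183 g.

12.2 g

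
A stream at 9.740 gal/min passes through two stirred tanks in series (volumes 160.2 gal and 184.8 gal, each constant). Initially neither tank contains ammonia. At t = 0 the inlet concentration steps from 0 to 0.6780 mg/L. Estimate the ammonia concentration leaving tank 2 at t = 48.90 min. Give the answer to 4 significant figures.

0.5168 mg/L

Each tank obeys Vᵢ dCᵢ/dt = Q(Cᵢ₋₁ − Cᵢ), so τᵢ = Vᵢ/Q.
τ₁ = 160.2/9.740 = 16.4476 min; τ₂ = 184.8/9.740 = 18.9733 min.
Tank 1: C₁ = C_in(1 − e^(−t/τ₁)). Tank 2 (τ₁ ≠ τ₂): C₂ = C_in[1 − (τ₁ e^(−t/τ₁) − τ₂ e^(−t/τ₂))/(τ₁ − τ₂)].
At t = 48.90: e^(−t/τ₁) = 0.0511460, e^(−t/τ₂) = 0.0759785.
C₂ = 0.6780·[1 − (16.4476·0.0511460 − 18.9733·0.0759785)/(-2.52567)] = 0.6780·0.762308 = 0.516845 mg/L.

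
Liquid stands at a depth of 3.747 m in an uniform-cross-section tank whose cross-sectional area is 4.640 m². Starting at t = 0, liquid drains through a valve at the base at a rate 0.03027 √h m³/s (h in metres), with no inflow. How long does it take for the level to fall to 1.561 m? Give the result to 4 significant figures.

210.4 s

A dh/dt = −Q_out = −0.03027 √h.
∫ h^(−1/2) dh = −(0.03027/A) ∫ dt, giving 2√h = 2√h₀ − (0.03027/A) t.
t = 2A(√h₀ − √h)/0.03027 = 2·4.640·(√3.747 − √1.561)/0.03027
  = 9.28000 × (1.93572 − 1.24940) / 0.03027 = 210.407 s.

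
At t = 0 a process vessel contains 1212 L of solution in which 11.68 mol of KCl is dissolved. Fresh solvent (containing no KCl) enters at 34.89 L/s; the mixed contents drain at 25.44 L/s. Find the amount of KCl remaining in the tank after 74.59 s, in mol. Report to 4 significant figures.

3.400 mol

Let m(t) be the amount of KCl. Volume: V(t) = V₀ + (Q_in − Q_out) t = 1212 + 9.45000 t; V(74.59) = 1916.88 L.
No KCl enters, so dm/dt = −Q_out · (m/V).
dm/m = −Q_out dt/(V₀ + 9.45000 t); integrating gives ln(m/m₀) = −(Q_out/(Q_in−Q_out)) ln(V/V₀).
m = m₀ (V₀/V)^(Q_out/(Q_in−Q_out)) = 11.68 × (1212/1916.88)^(2.69206) = 3.39998 mol.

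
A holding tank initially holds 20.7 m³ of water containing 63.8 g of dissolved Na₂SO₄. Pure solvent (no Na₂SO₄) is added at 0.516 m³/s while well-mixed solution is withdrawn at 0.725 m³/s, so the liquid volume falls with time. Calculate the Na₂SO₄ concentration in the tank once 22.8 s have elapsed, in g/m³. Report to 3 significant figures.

Total volume: dV/dt = Q_in − Q_out = -0.20900 m³/s, so V(t) = 20.7 − 0.20900 t and V(22.8) = 15.935 m³.
No Na₂SO₄ enters, so dm/dt = −Q_out · (m/V).
Separate: dm/m = −Q_out dt/V(t) ⇒ ln(m/m₀) = −(Q_out/(Q_in−Q_out)) ln(V/V₀).
m = m₀ (V₀/V)^(Q_out/(Q_in−Q_out)) = 63.8 × (20.7/15.935)^(-3.4689) = 25.744 g.
C = m/V = 25.744/15.935 = 1.6156 g/m³.

1.62 g/m³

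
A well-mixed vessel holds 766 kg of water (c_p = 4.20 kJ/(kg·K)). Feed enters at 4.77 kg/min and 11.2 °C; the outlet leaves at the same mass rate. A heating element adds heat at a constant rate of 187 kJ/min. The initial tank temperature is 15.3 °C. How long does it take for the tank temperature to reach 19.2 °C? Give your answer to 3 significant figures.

220 min

Unsteady energy balance on the tank contents: M c_p dT/dt = ṁ c_p (T_in − T) + 187.
τ = M/ṁ = 160.59 min; T_ss = T_in + Q̇/(ṁ c_p) = 20.534 °C.
T(t) = T_ss + (T₀ − T_ss) e^(−t/τ). Set T = 19.2:
e^(−t/τ) = (19.2 − 20.534)/(15.3 − 20.534) = 0.25489
t = −160.59 · ln(0.25489) = 219.51 min.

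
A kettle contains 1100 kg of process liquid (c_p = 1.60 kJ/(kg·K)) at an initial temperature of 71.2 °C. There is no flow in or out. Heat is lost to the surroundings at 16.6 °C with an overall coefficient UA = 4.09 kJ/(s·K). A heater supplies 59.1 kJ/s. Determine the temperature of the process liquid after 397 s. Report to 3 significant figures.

47.0 °C

M c_p dT/dt = −UA(T − T_amb) + Q̇.
dT/dt = (T_ss − T)/τ with T_ss = T_amb + Q̇/UA = 16.6 + 59.1/4.09 = 31.050 °C, τ = M c_p/UA = 1100·1.60/4.09 = 430.32 s.
Integrating: T(t) = T_ss + (T₀ − T_ss) e^(−t/τ).
T(397) = 31.050 + (40.150)·0.39749 = 47.009 °C.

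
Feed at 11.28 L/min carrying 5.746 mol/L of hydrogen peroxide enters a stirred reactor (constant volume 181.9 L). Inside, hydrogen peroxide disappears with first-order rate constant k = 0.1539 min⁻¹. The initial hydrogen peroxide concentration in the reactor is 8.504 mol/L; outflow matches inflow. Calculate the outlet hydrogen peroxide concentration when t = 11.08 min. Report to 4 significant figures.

2.277 mol/L

V dC/dt = Q(C_in − C) − k V C.
This is linear with rate a = Q/V + k = 0.215912 min⁻¹.
C_ss = Q C_in/(Q + kV) = 1.65031 mol/L; C(t) = C_ss + (C₀ − C_ss) e^(−a t).
C(11.08) = 1.65031 + (6.85369)·e^(−0.215912·11.08) = 1.65031 + (6.85369)·0.0914186 = 2.27686 mol/L.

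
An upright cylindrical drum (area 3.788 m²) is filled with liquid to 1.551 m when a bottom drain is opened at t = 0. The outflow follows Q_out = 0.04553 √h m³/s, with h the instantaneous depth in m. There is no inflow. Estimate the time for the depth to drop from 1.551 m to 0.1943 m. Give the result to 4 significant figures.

With no inflow, A dh/dt = −0.04553 √h.
Separate and integrate: 2(√h − √h₀) = −(0.04553/A) t.
t = 2A(√h₀ − √h)/0.04553 = 2·3.788·(√1.551 − √0.1943)/0.04553
  = 7.57600 × (1.24539 − 0.440795) / 0.04553 = 133.882 s.

133.9 s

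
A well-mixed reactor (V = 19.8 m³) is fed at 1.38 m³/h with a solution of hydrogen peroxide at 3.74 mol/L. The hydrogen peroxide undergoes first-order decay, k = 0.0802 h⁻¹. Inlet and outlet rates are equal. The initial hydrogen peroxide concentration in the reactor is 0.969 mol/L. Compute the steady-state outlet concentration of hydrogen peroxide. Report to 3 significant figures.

Accumulation = in − out − consumed: V dC/dt = Q C_in − Q C − k V C.
At steady state: 0 = Q C_in − (Q + kV) C_ss, so C_ss = Q C_in/(Q + kV).
C_ss = 1.38·3.74/(1.38 + 0.0802·19.8) = 5.1612/2.9680 = 1.7390 mol/L.

1.74 mol/L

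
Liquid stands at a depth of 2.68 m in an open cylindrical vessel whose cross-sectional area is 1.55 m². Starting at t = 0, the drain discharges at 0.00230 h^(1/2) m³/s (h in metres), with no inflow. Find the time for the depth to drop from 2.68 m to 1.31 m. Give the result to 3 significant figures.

A dh/dt = −Q_out = −0.00230 √h.
Separate and integrate: 2(√h − √h₀) = −(0.00230/A) t.
t = 2A(√h₀ − √h)/0.00230 = 2·1.55·(√2.68 − √1.31)/0.00230
  = 3.1000 × (1.6371 − 1.1446) / 0.00230 = 663.83 s.

664 s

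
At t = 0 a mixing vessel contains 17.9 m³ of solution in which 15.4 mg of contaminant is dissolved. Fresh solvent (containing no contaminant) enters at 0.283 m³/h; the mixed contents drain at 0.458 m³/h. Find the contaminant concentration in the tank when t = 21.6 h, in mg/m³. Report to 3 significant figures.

Total volume: dV/dt = Q_in − Q_out = -0.17500 m³/h, so V(t) = 17.9 − 0.17500 t and V(21.6) = 14.120 m³.
Solute balance: dm/dt = 0 − Q_out C = −Q_out m/V(t).
Separate: dm/m = −Q_out dt/V(t) ⇒ ln(m/m₀) = −(Q_out/(Q_in−Q_out)) ln(V/V₀).
m = m₀ (V₀/V)^(Q_out/(Q_in−Q_out)) = 15.4 × (17.9/14.120)^(-2.6171) = 8.2776 mg.
C = m/V = 8.2776/14.120 = 0.58624 mg/m³.

0.586 mg/m³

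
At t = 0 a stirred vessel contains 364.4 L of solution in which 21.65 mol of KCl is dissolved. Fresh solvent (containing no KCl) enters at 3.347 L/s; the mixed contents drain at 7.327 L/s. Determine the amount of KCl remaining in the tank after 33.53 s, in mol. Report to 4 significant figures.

9.351 mol

Total volume: dV/dt = Q_in − Q_out = -3.98000 L/s, so V(t) = 364.4 − 3.98000 t and V(33.53) = 230.951 L.
Species balance (pure solvent in): dm/dt = −Q_out · m/V(t).
Separate: dm/m = −Q_out dt/V(t) ⇒ ln(m/m₀) = −(Q_out/(Q_in−Q_out)) ln(V/V₀).
m = m₀ (V₀/V)^(Q_out/(Q_in−Q_out)) = 21.65 × (364.4/230.951)^(-1.84095) = 9.35061 mol.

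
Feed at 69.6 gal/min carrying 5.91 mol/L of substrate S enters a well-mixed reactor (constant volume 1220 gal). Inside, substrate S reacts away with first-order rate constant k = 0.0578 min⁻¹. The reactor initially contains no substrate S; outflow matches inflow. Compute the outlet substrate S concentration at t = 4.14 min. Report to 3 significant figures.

Accumulation = in − out − consumed: V dC/dt = Q C_in − Q C − k V C.
dC/dt = (Q/V) C_in − (Q/V + k) C; effective rate a = Q/V + k = 0.057049 + 0.0578 = 0.11485 min⁻¹.
C_ss = Q C_in/(Q + kV) = 2.9357 mol/L; C(t) = C_ss + (C₀ − C_ss) e^(−a t).
C(4.14) = 2.9357 + (-2.9357)·e^(−0.11485·4.14) = 2.9357 + (-2.9357)·0.62159 = 1.1109 mol/L.

1.11 mol/L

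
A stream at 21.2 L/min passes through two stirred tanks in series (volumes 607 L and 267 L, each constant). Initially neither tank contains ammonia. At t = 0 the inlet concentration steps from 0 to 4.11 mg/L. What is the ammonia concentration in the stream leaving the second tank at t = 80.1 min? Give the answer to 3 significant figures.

3.67 mg/L

Species balance on tank i: dCᵢ/dt = (Cᵢ₋₁ − Cᵢ)/τᵢ with τᵢ = Vᵢ/Q.
τ₁ = 607/21.2 = 28.632 min; τ₂ = 267/21.2 = 12.594 min.
Tank 1: C₁ = C_in(1 − e^(−t/τ₁)). Tank 2 (τ₁ ≠ τ₂): C₂ = C_in[1 − (τ₁ e^(−t/τ₁) − τ₂ e^(−t/τ₂))/(τ₁ − τ₂)].
At t = 80.1: e^(−t/τ₁) = 0.060959, e^(−t/τ₂) = 0.0017294.
C₂ = 4.11·[1 − (28.632·0.060959 − 12.594·0.0017294)/(16.038)] = 4.11·0.89253 = 3.6683 mg/L.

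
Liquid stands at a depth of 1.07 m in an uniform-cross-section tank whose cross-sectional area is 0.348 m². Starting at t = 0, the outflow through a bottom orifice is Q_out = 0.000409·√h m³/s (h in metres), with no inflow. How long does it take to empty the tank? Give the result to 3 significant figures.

Mass balance (ρ constant): A dh/dt = −0.000409 √h.
∫ h^(−1/2) dh = −(0.000409/A) ∫ dt, giving 2√h = 2√h₀ − (0.000409/A) t.
Tank is empty when √h = 0: t_empty = 2A√h₀/0.000409.
t_empty = 2·0.348·√1.07/0.000409 = 0.69600·1.0344/0.000409 = 1760.3 s.

1760 s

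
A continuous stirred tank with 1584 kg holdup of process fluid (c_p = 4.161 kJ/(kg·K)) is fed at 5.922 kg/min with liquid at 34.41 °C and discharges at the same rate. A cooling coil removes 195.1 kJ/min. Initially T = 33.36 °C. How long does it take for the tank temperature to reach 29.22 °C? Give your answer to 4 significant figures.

Unsteady energy balance on the tank contents: M c_p dT/dt = ṁ c_p (T_in − T) − 195.1.
τ = M/ṁ = 267.477 min; T_ss = T_in − Q̇/(ṁ c_p) = 26.4924 °C.
T(t) = T_ss + (T₀ − T_ss) e^(−t/τ). Set T = 29.22:
e^(−t/τ) = (29.22 − 26.4924)/(33.36 − 26.4924) = 0.397165
t = −267.477 · ln(0.397165) = 246.989 min.

247.0 min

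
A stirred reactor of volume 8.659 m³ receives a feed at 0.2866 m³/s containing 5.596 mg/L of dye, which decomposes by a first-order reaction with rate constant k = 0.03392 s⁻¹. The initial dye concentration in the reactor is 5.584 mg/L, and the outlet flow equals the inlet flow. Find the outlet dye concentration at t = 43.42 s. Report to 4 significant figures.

2.917 mg/L

Accumulation = in − out − consumed: V dC/dt = Q C_in − Q C − k V C.
This is linear with rate a = Q/V + k = 0.0670185 s⁻¹.
C_ss = Q C_in/(Q + kV) = 2.76370 mg/L; C(t) = C_ss + (C₀ − C_ss) e^(−a t).
C(43.42) = 2.76370 + (2.82030)·e^(−0.0670185·43.42) = 2.76370 + (2.82030)·0.0544788 = 2.91735 mg/L.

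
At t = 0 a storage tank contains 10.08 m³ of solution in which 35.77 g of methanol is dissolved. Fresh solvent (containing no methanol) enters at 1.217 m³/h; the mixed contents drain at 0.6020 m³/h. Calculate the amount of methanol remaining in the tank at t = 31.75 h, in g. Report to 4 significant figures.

Let m(t) be the amount of methanol. Volume: V(t) = V₀ + (Q_in − Q_out) t = 10.08 + 0.615000 t; V(31.75) = 29.6063 m³.
Species balance (pure solvent in): dm/dt = −Q_out · m/V(t).
Separate: dm/m = −Q_out dt/V(t) ⇒ ln(m/m₀) = −(Q_out/(Q_in−Q_out)) ln(V/V₀).
m = m₀ (V₀/V)^(Q_out/(Q_in−Q_out)) = 35.77 × (10.08/29.6063)^(0.978862) = 12.4591 g.

12.46 g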